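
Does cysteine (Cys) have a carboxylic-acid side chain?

No

Aspartate (D) and glutamate (E) have carboxylic-acid side chains and are the acidic amino acids.
Cysteine is not in this group.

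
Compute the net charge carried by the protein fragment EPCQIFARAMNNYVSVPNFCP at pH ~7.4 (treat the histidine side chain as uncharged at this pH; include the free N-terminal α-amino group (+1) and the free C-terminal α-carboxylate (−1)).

The side chains ionized at physiological pH are Lys/Arg (+1) and Asp/Glu (−1); with His treated as neutral, nothing else contributes.
Positive (K, R): R8 → +1.
Negative (D, E): E1 → −1.
The N-terminus (+1) and C-terminus (−1) cancel.
Net charge = (+1) + (−1) = 0.

0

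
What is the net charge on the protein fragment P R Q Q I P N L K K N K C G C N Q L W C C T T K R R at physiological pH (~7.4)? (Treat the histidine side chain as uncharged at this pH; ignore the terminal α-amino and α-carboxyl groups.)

+7

Near pH 7.4, K and R contribute +1 each, D and E contribute −1 each, and every other side chain (His included, as stated) is uncharged.
Positive (K, R): R2, K9, K10, K12, K24, R25, R26 → +7.
Negative (D, E): none → −0.
Net charge = (+7) + (−0) = +7.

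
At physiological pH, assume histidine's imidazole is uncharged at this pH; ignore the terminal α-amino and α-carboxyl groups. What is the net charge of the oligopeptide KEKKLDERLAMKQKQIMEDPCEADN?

-1

Near pH 7.4, K and R contribute +1 each, D and E contribute −1 each, and every other side chain (His included, as stated) is uncharged.
Positive (K, R): K1, K3, K4, R8, K12, K14 → +6.
Negative (D, E): E2, D6, E7, E18, D19, E22, D24 → −7.
Net charge = (+6) + (−7) = −1.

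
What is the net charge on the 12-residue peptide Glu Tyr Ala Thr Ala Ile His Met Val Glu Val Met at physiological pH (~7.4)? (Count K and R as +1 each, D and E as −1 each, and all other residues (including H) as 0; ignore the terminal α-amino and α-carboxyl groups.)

-2

Positive (K, R): none → +0.
Negative (D, E): Glu1, Glu10 → −2.
Net charge = (+0) + (−2) = −2.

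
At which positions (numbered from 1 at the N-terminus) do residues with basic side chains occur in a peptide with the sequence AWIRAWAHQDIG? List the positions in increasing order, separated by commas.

4, 8

K, R, and H are the three residues with basic side chains (ε-amine, guanidinium, and imidazole respectively).
Matching residues: R4, H8.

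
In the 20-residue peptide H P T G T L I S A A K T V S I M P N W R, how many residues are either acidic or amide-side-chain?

Acidic: D, E. Amide-side-chain: N, Q.
Acidic residues here: none (0).
Amide-side-chain residues here: N18 (1).
The two groups share no amino acid, so total = 0 + 1 = 1.

1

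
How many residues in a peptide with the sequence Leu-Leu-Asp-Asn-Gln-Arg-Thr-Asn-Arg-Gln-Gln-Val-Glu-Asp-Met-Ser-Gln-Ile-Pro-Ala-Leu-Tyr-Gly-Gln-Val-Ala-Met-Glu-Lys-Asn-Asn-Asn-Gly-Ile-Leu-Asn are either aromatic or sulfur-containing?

3

Aromatic: F, W, Y. Sulfur-containing: C, M.
Aromatic residues here: Tyr22 (1).
Sulfur-containing residues here: Met15, Met27 (2).
The two groups share no amino acid, so total = 1 + 2 = 3.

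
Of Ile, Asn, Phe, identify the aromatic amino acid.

Phe

The aromatic amino acids are Phe (F, benzyl), Trp (W, indole), and Tyr (Y, phenol).
Of the listed options, only Phe belongs to this group.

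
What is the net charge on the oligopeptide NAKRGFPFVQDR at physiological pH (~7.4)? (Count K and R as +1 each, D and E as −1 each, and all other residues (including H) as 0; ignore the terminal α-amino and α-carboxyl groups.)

Positive (K, R): K3, R4, R12 → +3.
Negative (D, E): D11 → −1.
Net charge = (+3) + (−1) = +2.

+2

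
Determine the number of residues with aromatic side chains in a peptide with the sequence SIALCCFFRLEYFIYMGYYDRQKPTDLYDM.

8

F, W, and Y each carry an aromatic ring on the side chain.
Matching residues: F7, F8, Y12, F13, Y15, Y18, Y19, Y28.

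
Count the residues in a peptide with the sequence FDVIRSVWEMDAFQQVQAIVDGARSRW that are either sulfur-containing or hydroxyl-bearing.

3

Sulfur-containing: C, M. Hydroxyl-bearing: S, T, Y.
Sulfur-containing residues here: M10 (1).
Hydroxyl-bearing residues here: S6, S25 (2).
The two groups share no amino acid, so total = 1 + 2 = 3.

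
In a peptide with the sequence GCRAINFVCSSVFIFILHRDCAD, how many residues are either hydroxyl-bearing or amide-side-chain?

Hydroxyl-bearing: S, T, Y. Amide-side-chain: N, Q.
Hydroxyl-bearing residues here: S10, S11 (2).
Amide-side-chain residues here: N6 (1).
The two groups share no amino acid, so total = 2 + 1 = 3.

3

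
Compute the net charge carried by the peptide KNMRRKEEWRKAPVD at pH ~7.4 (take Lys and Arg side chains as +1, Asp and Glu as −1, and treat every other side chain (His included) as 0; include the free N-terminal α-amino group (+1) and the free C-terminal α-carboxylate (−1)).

Positive (K, R): K1, R4, R5, K6, R10, K11 → +6.
Negative (D, E): E7, E8, D15 → −3.
The N-terminus (+1) and C-terminus (−1) cancel.
Net charge = (+6) + (−3) = +3.

+3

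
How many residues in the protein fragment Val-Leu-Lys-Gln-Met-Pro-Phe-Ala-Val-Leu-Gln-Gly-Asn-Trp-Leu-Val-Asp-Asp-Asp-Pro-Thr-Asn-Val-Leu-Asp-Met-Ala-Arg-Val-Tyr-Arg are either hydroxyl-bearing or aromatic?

Hydroxyl-bearing: S, T, Y. Aromatic: F, W, Y.
Hydroxyl-bearing residues here: Thr21, Tyr30 (2).
Aromatic residues here: Phe7, Trp14, Tyr30 (3).
Y is in both groups, so the 1 Y residue must not be double-counted.
Total = 2 + 3 − 1 = 4.

4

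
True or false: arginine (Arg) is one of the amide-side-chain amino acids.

False

Only N (asparagine) and Q (glutamine) carry a side-chain carboxamide.
Arginine is not in this group.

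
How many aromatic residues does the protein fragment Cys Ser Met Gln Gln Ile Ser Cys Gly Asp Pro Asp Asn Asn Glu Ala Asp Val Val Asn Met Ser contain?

F, W, and Y each carry an aromatic ring on the side chain.
None of the 22 residues belong to this group.

0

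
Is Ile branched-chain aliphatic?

V, L, and I make up the branched-chain aliphatic group.
Isoleucine is in this group.

Yes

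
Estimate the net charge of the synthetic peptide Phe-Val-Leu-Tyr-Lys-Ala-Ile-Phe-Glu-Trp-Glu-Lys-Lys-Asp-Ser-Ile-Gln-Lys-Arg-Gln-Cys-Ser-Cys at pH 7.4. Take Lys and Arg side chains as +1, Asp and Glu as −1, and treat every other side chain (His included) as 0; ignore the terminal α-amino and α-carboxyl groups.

Positive (K, R): Lys5, Lys12, Lys13, Lys18, Arg19 → +5.
Negative (D, E): Glu9, Glu11, Asp14 → −3.
Net charge = (+5) + (−3) = +2.

+2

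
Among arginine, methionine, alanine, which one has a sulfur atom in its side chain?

Cysteine (C, thiol) and methionine (M, thioether) are the two sulfur-containing amino acids.
Of the listed options, only methionine belongs to this group.

methionine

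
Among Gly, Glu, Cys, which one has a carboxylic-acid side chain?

The acidic residues are Asp (D) and Glu (E), whose side chains end in a carboxylate group.
Of the listed options, only Glu belongs to this group.

Glu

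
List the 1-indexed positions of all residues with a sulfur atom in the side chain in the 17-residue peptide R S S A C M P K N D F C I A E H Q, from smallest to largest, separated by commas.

The sulfur-bearing residues are cysteine (–SH) and methionine (–S–CH₃).
Matching residues: C5, M6, C12.

5, 6, 12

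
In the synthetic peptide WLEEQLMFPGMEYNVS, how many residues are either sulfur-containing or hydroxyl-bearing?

Sulfur-containing: C, M. Hydroxyl-bearing: S, T, Y.
Sulfur-containing residues here: M7, M11 (2).
Hydroxyl-bearing residues here: Y13, S16 (2).
The two groups share no amino acid, so total = 2 + 2 = 4.

4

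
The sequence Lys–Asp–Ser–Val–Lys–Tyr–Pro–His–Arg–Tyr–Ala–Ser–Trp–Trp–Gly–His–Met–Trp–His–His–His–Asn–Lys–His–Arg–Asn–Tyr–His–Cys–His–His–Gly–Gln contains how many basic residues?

Lysine (K), arginine (R), and histidine (H) have basic, nitrogen-containing side chains.
Matching residues: Lys1, Lys5, His8, Arg9, His16, His19, His20, His21, Lys23, His24, Arg25, His28, His30, His31.

14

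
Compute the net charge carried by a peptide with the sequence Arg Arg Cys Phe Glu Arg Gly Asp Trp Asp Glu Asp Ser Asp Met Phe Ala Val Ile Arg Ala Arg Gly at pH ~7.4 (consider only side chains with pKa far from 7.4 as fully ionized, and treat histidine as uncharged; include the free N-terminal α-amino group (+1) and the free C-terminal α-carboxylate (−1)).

The side chains ionized at physiological pH are Lys/Arg (+1) and Asp/Glu (−1); with His treated as neutral, nothing else contributes.
Positive (K, R): Arg1, Arg2, Arg6, Arg20, Arg22 → +5.
Negative (D, E): Glu5, Asp8, Asp10, Glu11, Asp12, Asp14 → −6.
The N-terminus (+1) and C-terminus (−1) cancel.
Net charge = (+5) + (−6) = −1.

-1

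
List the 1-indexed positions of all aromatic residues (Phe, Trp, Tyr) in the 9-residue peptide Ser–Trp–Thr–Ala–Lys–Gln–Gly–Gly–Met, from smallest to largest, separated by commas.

Matching residues: Trp2.

2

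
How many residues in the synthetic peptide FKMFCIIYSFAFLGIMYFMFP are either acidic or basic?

Acidic: D, E. Basic: H, K, R.
Acidic residues here: none (0).
Basic residues here: K2 (1).
The two groups share no amino acid, so total = 0 + 1 = 1.

1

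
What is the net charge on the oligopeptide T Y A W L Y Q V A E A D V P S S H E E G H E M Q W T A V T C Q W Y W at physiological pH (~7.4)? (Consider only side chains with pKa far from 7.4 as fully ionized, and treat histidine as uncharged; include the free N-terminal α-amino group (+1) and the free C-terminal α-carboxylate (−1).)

-5

The side chains ionized at physiological pH are Lys/Arg (+1) and Asp/Glu (−1); with His treated as neutral, nothing else contributes.
Positive (K, R): none → +0.
Negative (D, E): E10, D12, E18, E19, E22 → −5.
The N-terminus (+1) and C-terminus (−1) cancel.
Net charge = (+0) + (−5) = −5.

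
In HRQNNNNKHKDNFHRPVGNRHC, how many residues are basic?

Lysine (K), arginine (R), and histidine (H) have basic, nitrogen-containing side chains.
Matching residues: H1, R2, K8, H9, K10, H14, R15, R20, H21.

9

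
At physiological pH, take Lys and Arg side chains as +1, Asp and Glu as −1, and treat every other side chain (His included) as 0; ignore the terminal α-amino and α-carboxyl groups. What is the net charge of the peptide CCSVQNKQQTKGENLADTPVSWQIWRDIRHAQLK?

+2

Positive (K, R): K7, K11, R26, R29, K34 → +5.
Negative (D, E): E13, D17, D27 → −3.
Net charge = (+5) + (−3) = +2.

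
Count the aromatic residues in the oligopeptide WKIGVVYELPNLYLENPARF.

4

The aromatic amino acids are Phe (F, benzyl), Trp (W, indole), and Tyr (Y, phenol).
Matching residues: W1, Y7, Y13, F20.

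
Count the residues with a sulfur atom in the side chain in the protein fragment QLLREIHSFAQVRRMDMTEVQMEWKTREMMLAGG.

5

Only Cys (C) and Met (M) have a sulfur atom in the side chain.
Matching residues: M15, M17, M22, M29, M30.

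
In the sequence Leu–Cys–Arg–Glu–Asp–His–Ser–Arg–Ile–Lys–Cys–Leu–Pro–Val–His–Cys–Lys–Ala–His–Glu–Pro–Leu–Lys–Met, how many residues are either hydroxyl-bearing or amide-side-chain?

1

Hydroxyl-bearing: S, T, Y. Amide-side-chain: N, Q.
Hydroxyl-bearing residues here: Ser7 (1).
Amide-side-chain residues here: none (0).
The two groups share no amino acid, so total = 1 + 0 = 1.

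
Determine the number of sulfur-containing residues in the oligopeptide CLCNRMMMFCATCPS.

Cysteine (C, thiol) and methionine (M, thioether) are the two sulfur-containing amino acids.
Matching residues: C1, C3, M6, M7, M8, C10, C13.

7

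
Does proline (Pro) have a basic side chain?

No

Lysine (K), arginine (R), and histidine (H) have basic, nitrogen-containing side chains.
Proline is not in this group.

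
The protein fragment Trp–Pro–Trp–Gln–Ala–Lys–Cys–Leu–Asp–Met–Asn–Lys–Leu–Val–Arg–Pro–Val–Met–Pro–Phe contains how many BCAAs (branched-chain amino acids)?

4

The BCAAs are Val, Leu, and Ile — aliphatic side chains with a branch point.
Matching residues: Leu8, Leu13, Val14, Val17.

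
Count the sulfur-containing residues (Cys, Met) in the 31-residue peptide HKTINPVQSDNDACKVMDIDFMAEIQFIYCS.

Matching residues: C14, M17, M22, C30.

4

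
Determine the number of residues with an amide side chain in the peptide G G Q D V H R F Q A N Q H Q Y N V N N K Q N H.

Asparagine (N) and glutamine (Q) have uncharged amide side chains.
Matching residues: Q3, Q9, N11, Q12, Q14, N16, N18, N19, Q21, N22.

10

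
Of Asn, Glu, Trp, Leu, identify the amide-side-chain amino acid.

Asn

The amide-side-chain residues are Asn (N) and Gln (Q).
Of the listed options, only Asn belongs to this group.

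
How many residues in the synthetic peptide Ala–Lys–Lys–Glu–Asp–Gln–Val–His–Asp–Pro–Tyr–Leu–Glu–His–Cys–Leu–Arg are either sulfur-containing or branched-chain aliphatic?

Sulfur-containing: C, M. Branched-chain aliphatic: I, L, V.
Sulfur-containing residues here: Cys15 (1).
Branched-chain aliphatic residues here: Val7, Leu12, Leu16 (3).
The two groups share no amino acid, so total = 1 + 3 = 4.

4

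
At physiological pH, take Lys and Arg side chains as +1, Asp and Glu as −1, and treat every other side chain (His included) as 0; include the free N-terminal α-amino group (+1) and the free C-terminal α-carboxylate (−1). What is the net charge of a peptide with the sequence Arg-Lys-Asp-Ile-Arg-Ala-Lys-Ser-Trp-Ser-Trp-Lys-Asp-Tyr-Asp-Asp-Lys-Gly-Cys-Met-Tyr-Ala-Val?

Positive (K, R): Arg1, Lys2, Arg5, Lys7, Lys12, Lys17 → +6.
Negative (D, E): Asp3, Asp13, Asp15, Asp16 → −4.
The N-terminus (+1) and C-terminus (−1) cancel.
Net charge = (+6) + (−4) = +2.

+2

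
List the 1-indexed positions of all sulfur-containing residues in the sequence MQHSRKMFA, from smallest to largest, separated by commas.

1, 7

Only Cys (C) and Met (M) have a sulfur atom in the side chain.
Matching residues: M1, M7.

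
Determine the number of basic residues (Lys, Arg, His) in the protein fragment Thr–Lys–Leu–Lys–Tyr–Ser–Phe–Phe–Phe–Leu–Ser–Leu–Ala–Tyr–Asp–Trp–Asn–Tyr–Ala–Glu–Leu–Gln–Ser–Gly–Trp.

Matching residues: Lys2, Lys4.

2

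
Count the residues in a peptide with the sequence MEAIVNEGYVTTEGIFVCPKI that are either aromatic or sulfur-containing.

Aromatic: F, W, Y. Sulfur-containing: C, M.
Aromatic residues here: Y9, F16 (2).
Sulfur-containing residues here: M1, C18 (2).
The two groups share no amino acid, so total = 2 + 2 = 4.

4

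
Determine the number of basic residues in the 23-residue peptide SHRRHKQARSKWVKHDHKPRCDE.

12

The basic amino acids are Lys (K), Arg (R), and His (H).
Matching residues: H2, R3, R4, H5, K6, R9, K11, K14, H15, H17, K18, R20.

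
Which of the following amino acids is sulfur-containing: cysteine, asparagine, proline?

cysteine

Only Cys (C) and Met (M) have a sulfur atom in the side chain.
Of the listed options, only cysteine belongs to this group.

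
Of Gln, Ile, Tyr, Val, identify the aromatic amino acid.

Tyr

F, W, and Y each carry an aromatic ring on the side chain.
Of the listed options, only Tyr belongs to this group.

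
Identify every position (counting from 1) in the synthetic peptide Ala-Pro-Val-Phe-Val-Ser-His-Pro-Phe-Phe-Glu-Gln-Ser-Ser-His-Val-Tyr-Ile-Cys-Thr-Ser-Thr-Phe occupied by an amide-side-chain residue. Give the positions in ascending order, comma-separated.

The amide-side-chain residues are Asn (N) and Gln (Q).
Matching residues: Gln12.

12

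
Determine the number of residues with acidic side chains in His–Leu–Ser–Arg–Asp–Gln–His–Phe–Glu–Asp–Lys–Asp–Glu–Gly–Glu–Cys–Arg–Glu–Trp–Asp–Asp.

9

Aspartate (D) and glutamate (E) have carboxylic-acid side chains and are the acidic amino acids.
Matching residues: Asp5, Glu9, Asp10, Asp12, Glu13, Glu15, Glu18, Asp20, Asp21.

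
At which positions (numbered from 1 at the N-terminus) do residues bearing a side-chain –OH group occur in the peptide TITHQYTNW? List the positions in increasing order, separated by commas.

S, T, and Y are the three residues with a side-chain hydroxyl.
Matching residues: T1, T3, Y6, T7.

1, 3, 6, 7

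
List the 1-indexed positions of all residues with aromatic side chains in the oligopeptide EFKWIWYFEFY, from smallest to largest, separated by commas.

2, 4, 6, 7, 8, 10, 11

Phenylalanine (F), tryptophan (W), and tyrosine (Y) have aromatic ring side chains.
Matching residues: F2, W4, W6, Y7, F8, F10, Y11.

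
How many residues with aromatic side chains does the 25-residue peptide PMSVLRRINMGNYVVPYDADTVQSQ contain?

2

The aromatic amino acids are Phe (F, benzyl), Trp (W, indole), and Tyr (Y, phenol).
Matching residues: Y13, Y17.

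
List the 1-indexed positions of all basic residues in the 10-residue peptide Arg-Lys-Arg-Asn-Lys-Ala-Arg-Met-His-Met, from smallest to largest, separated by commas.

K, R, and H are the three residues with basic side chains (ε-amine, guanidinium, and imidazole respectively).
Matching residues: Arg1, Lys2, Arg3, Lys5, Arg7, His9.

1, 2, 3, 5, 7, 9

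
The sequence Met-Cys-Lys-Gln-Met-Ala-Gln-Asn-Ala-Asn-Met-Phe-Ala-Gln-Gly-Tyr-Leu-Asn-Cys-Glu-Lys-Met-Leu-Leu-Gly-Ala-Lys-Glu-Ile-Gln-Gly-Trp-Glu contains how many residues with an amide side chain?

Asparagine (N) and glutamine (Q) have uncharged amide side chains.
Matching residues: Gln4, Gln7, Asn8, Asn10, Gln14, Asn18, Gln30.

7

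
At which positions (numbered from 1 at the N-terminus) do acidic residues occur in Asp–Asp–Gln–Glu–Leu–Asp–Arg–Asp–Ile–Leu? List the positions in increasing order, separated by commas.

Aspartate (D) and glutamate (E) have carboxylic-acid side chains and are the acidic amino acids.
Matching residues: Asp1, Asp2, Glu4, Asp6, Asp8.

1, 2, 4, 6, 8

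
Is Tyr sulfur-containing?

Only Cys (C) and Met (M) have a sulfur atom in the side chain.
Tyrosine is not in this group.

No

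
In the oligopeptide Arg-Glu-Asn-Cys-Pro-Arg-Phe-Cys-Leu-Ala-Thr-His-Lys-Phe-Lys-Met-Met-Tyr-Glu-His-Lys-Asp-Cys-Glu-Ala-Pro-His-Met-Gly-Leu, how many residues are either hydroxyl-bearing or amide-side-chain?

3

Hydroxyl-bearing: S, T, Y. Amide-side-chain: N, Q.
Hydroxyl-bearing residues here: Thr11, Tyr18 (2).
Amide-side-chain residues here: Asn3 (1).
The two groups share no amino acid, so total = 2 + 1 = 3.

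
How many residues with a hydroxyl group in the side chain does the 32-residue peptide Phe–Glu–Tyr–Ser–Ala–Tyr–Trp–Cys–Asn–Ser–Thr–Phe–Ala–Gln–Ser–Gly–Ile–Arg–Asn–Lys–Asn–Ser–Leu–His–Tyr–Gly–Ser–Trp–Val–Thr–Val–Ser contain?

S, T, and Y are the three residues with a side-chain hydroxyl.
Matching residues: Tyr3, Ser4, Tyr6, Ser10, Thr11, Ser15, Ser22, Tyr25, Ser27, Thr30, Ser32.

11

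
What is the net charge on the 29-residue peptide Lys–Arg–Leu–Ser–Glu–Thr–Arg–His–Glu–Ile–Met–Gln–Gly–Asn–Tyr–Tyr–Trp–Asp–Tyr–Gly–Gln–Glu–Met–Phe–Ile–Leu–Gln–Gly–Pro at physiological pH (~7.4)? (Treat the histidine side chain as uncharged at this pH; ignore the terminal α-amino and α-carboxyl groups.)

Near pH 7.4, K and R contribute +1 each, D and E contribute −1 each, and every other side chain (His included, as stated) is uncharged.
Positive (K, R): Lys1, Arg2, Arg7 → +3.
Negative (D, E): Glu5, Glu9, Asp18, Glu22 → −4.
Net charge = (+3) + (−4) = −1.

-1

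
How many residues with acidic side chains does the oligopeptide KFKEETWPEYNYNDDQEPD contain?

The acidic residues are Asp (D) and Glu (E), whose side chains end in a carboxylate group.
Matching residues: E4, E5, E9, D14, D15, E17, D19.

7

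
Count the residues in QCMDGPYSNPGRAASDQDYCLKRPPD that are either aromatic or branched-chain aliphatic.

3

Aromatic: F, W, Y. Branched-chain aliphatic: I, L, V.
Aromatic residues here: Y7, Y19 (2).
Branched-chain aliphatic residues here: L21 (1).
The two groups share no amino acid, so total = 2 + 1 = 3.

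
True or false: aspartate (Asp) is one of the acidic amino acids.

Only D (aspartate) and E (glutamate) carry a side-chain carboxylic acid.
Aspartate is in this group.

True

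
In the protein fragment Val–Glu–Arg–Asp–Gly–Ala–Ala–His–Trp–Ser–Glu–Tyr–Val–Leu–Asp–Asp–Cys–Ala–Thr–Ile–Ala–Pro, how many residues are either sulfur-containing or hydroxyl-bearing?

4

Sulfur-containing: C, M. Hydroxyl-bearing: S, T, Y.
Sulfur-containing residues here: Cys17 (1).
Hydroxyl-bearing residues here: Ser10, Tyr12, Thr19 (3).
The two groups share no amino acid, so total = 1 + 3 = 4.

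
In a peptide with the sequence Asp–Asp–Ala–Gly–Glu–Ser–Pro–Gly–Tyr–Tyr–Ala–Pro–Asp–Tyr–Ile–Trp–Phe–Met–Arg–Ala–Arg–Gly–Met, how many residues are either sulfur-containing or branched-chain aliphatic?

Sulfur-containing: C, M. Branched-chain aliphatic: I, L, V.
Sulfur-containing residues here: Met18, Met23 (2).
Branched-chain aliphatic residues here: Ile15 (1).
The two groups share no amino acid, so total = 2 + 1 = 3.

3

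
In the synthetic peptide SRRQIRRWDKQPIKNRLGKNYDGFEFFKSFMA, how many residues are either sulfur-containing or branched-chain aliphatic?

Sulfur-containing: C, M. Branched-chain aliphatic: I, L, V.
Sulfur-containing residues here: M31 (1).
Branched-chain aliphatic residues here: I5, I13, L17 (3).
The two groups share no amino acid, so total = 1 + 3 = 4.

4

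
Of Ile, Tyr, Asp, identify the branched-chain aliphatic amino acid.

Ile

Valine (V), leucine (L), and isoleucine (I) are the branched-chain amino acids.
Of the listed options, only Ile belongs to this group.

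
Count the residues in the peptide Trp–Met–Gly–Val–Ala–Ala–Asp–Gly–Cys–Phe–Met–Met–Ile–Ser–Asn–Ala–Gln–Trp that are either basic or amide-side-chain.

Basic: H, K, R. Amide-side-chain: N, Q.
Basic residues here: none (0).
Amide-side-chain residues here: Asn15, Gln17 (2).
The two groups share no amino acid, so total = 0 + 2 = 2.

2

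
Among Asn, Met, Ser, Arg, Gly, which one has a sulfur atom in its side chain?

Cysteine (C, thiol) and methionine (M, thioether) are the two sulfur-containing amino acids.
Of the listed options, only Met belongs to this group.

Met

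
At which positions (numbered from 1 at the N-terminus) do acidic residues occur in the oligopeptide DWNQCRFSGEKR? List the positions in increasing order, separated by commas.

1, 10

Only D (aspartate) and E (glutamate) carry a side-chain carboxylic acid.
Matching residues: D1, E10.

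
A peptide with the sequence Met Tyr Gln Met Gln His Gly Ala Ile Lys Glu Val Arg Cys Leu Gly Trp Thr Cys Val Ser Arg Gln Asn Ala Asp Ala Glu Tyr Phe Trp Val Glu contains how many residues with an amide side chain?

4

Asparagine (N) and glutamine (Q) have uncharged amide side chains.
Matching residues: Gln3, Gln5, Gln23, Asn24.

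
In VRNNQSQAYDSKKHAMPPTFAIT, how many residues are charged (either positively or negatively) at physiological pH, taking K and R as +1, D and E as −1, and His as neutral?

4

Charged side chains at pH ~7.4: K, R (positive); D, E (negative).
Matching residues: R2, D10, K12, K13.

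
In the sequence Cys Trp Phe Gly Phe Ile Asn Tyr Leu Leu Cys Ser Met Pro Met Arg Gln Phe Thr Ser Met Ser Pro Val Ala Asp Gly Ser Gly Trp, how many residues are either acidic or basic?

2

Acidic: D, E. Basic: H, K, R.
Acidic residues here: Asp26 (1).
Basic residues here: Arg16 (1).
The two groups share no amino acid, so total = 1 + 1 = 2.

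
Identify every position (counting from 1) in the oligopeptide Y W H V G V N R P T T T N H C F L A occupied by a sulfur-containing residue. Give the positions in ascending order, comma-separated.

15

Only Cys (C) and Met (M) have a sulfur atom in the side chain.
Matching residues: C15.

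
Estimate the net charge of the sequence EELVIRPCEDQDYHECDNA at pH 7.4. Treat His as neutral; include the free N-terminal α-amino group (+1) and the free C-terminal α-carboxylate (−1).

Near pH 7.4, K and R contribute +1 each, D and E contribute −1 each, and every other side chain (His included, as stated) is uncharged.
Positive (K, R): R6 → +1.
Negative (D, E): E1, E2, E9, D10, D12, E15, D17 → −7.
The N-terminus (+1) and C-terminus (−1) cancel.
Net charge = (+1) + (−7) = −6.

-6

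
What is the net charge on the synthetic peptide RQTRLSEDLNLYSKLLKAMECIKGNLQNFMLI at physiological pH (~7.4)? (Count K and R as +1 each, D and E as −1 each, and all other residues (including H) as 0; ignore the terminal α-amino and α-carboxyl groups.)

+2

Positive (K, R): R1, R4, K14, K17, K23 → +5.
Negative (D, E): E7, D8, E20 → −3.
Net charge = (+5) + (−3) = +2.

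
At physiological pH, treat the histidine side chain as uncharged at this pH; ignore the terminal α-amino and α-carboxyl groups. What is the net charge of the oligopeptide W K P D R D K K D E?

0

The side chains ionized at physiological pH are Lys/Arg (+1) and Asp/Glu (−1); with His treated as neutral, nothing else contributes.
Positive (K, R): K2, R5, K7, K8 → +4.
Negative (D, E): D4, D6, D9, E10 → −4.
Net charge = (+4) + (−4) = 0.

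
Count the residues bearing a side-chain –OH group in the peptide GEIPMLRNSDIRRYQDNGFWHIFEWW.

The –OH-bearing residues are Ser, Thr (aliphatic alcohols), and Tyr (phenol).
Matching residues: S9, Y14.

2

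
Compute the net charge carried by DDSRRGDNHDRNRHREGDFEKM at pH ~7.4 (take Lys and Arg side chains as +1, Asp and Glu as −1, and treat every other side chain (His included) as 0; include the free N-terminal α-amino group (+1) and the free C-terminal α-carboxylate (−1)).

Positive (K, R): R4, R5, R11, R13, R15, K21 → +6.
Negative (D, E): D1, D2, D7, D10, E16, D18, E20 → −7.
The N-terminus (+1) and C-terminus (−1) cancel.
Net charge = (+6) + (−7) = −1.

-1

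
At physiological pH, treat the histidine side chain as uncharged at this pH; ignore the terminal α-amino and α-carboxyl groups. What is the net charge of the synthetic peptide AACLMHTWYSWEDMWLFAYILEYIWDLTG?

At pH ~7.4 the Lys and Arg side chains are protonated (+1), the Asp and Glu side chains are deprotonated (−1), and with His taken as neutral all other side chains carry no charge.
Positive (K, R): none → +0.
Negative (D, E): E12, D13, E22, D26 → −4.
Net charge = (+0) + (−4) = −4.

-4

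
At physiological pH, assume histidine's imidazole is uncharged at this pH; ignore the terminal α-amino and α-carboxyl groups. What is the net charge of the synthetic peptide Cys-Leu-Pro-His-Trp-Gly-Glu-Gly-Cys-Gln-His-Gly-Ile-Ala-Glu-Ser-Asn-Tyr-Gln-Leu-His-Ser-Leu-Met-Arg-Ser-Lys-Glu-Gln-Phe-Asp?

The side chains ionized at physiological pH are Lys/Arg (+1) and Asp/Glu (−1); with His treated as neutral, nothing else contributes.
Positive (K, R): Arg25, Lys27 → +2.
Negative (D, E): Glu7, Glu15, Glu28, Asp31 → −4.
Net charge = (+2) + (−4) = −2.

-2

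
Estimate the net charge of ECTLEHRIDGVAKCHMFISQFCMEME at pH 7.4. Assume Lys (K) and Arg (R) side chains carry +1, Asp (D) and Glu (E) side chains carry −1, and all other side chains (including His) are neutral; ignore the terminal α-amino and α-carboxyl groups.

Positive (K, R): R7, K13 → +2.
Negative (D, E): E1, E5, D9, E24, E26 → −5.
Net charge = (+2) + (−5) = −3.

-3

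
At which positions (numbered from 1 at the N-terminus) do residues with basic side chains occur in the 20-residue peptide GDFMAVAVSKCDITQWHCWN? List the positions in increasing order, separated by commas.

10, 17

Lysine (K), arginine (R), and histidine (H) have basic, nitrogen-containing side chains.
Matching residues: K10, H17.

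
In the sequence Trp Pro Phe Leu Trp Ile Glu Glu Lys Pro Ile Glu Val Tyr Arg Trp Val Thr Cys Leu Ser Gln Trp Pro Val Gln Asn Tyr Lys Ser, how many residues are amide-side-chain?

The amide-side-chain residues are Asn (N) and Gln (Q).
Matching residues: Gln22, Gln26, Asn27.

3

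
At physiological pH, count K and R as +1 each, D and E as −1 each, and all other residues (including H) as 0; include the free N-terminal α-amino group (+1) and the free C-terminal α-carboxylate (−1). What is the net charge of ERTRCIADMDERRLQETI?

Positive (K, R): R2, R4, R12, R13 → +4.
Negative (D, E): E1, D8, D10, E11, E16 → −5.
The N-terminus (+1) and C-terminus (−1) cancel.
Net charge = (+4) + (−5) = −1.

-1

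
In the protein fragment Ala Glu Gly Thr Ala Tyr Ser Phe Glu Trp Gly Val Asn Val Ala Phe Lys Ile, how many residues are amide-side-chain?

Only N (asparagine) and Q (glutamine) carry a side-chain carboxamide.
Matching residues: Asn13.

1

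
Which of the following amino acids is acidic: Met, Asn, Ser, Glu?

Aspartate (D) and glutamate (E) have carboxylic-acid side chains and are the acidic amino acids.
Of the listed options, only Glu belongs to this group.

Glu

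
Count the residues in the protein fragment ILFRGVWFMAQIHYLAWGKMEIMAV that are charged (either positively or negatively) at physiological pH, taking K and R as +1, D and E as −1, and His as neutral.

3

Charged side chains at pH ~7.4: K, R (positive); D, E (negative).
Matching residues: R4, K19, E21.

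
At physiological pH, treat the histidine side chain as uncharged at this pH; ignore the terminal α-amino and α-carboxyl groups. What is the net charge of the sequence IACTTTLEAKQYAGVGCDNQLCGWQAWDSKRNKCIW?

Near pH 7.4, K and R contribute +1 each, D and E contribute −1 each, and every other side chain (His included, as stated) is uncharged.
Positive (K, R): K10, K30, R31, K33 → +4.
Negative (D, E): E8, D18, D28 → −3.
Net charge = (+4) + (−3) = +1.

+1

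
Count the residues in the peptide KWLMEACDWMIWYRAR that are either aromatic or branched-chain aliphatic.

Aromatic: F, W, Y. Branched-chain aliphatic: I, L, V.
Aromatic residues here: W2, W9, W12, Y13 (4).
Branched-chain aliphatic residues here: L3, I11 (2).
The two groups share no amino acid, so total = 4 + 2 = 6.

6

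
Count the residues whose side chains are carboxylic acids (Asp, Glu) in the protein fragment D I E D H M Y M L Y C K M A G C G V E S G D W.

Matching residues: D1, E3, D4, E19, D22.

5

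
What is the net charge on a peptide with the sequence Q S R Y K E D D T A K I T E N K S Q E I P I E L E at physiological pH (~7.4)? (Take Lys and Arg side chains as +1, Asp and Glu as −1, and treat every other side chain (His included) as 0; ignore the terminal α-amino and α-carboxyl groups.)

-3

Positive (K, R): R3, K5, K11, K16 → +4.
Negative (D, E): E6, D7, D8, E14, E19, E23, E25 → −7.
Net charge = (+4) + (−7) = −3.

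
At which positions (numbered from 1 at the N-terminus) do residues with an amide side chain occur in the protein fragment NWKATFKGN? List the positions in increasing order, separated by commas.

1, 9

Only N (asparagine) and Q (glutamine) carry a side-chain carboxamide.
Matching residues: N1, N9.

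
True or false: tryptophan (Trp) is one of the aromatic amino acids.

F, W, and Y each carry an aromatic ring on the side chain.
Tryptophan is in this group.

True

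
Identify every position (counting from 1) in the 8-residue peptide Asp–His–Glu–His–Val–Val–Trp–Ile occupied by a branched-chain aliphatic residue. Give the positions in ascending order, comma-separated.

5, 6, 8

The BCAAs are Val, Leu, and Ile — aliphatic side chains with a branch point.
Matching residues: Val5, Val6, Ile8.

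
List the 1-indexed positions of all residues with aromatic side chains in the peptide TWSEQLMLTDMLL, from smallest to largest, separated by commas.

The aromatic amino acids are Phe (F, benzyl), Trp (W, indole), and Tyr (Y, phenol).
Matching residues: W2.

2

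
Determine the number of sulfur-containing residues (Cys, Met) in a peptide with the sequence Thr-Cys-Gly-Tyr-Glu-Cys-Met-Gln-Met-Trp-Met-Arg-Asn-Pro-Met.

Matching residues: Cys2, Cys6, Met7, Met9, Met11, Met15.

6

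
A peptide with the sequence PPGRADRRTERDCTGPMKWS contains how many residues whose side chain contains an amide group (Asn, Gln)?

0

None of the 20 residues belong to this group.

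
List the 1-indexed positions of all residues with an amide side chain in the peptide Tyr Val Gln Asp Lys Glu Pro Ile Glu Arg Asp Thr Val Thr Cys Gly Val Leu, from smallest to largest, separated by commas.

3

Only N (asparagine) and Q (glutamine) carry a side-chain carboxamide.
Matching residues: Gln3.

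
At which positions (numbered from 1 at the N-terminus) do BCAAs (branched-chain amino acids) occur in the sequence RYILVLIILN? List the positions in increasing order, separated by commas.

Valine (V), leucine (L), and isoleucine (I) are the branched-chain amino acids.
Matching residues: I3, L4, V5, L6, I7, I8, L9.

3, 4, 5, 6, 7, 8, 9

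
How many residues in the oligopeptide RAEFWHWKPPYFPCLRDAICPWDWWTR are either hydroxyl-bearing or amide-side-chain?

Hydroxyl-bearing: S, T, Y. Amide-side-chain: N, Q.
Hydroxyl-bearing residues here: Y11, T26 (2).
Amide-side-chain residues here: none (0).
The two groups share no amino acid, so total = 2 + 0 = 2.

2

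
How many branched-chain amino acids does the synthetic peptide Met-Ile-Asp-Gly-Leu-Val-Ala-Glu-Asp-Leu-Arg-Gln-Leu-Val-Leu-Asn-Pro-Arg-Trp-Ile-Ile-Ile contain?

The BCAAs are Val, Leu, and Ile — aliphatic side chains with a branch point.
Matching residues: Ile2, Leu5, Val6, Leu10, Leu13, Val14, Leu15, Ile20, Ile21, Ile22.

10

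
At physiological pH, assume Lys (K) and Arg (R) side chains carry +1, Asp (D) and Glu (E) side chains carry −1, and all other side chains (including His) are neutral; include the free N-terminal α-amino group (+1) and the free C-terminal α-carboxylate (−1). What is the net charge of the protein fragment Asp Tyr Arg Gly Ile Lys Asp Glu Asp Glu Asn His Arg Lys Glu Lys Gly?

-1

Positive (K, R): Arg3, Lys6, Arg13, Lys14, Lys16 → +5.
Negative (D, E): Asp1, Asp7, Glu8, Asp9, Glu10, Glu15 → −6.
The N-terminus (+1) and C-terminus (−1) cancel.
Net charge = (+5) + (−6) = −1.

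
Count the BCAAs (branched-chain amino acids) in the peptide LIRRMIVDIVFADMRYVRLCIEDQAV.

V, L, and I make up the branched-chain aliphatic group.
Matching residues: L1, I2, I6, V7, I9, V10, V17, L19, I21, V26.

10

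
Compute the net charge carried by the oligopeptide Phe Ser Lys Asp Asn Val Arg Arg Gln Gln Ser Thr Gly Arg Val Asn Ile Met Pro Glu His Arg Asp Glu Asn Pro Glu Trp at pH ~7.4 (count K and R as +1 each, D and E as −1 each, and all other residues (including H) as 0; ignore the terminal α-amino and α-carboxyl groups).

0

Positive (K, R): Lys3, Arg7, Arg8, Arg14, Arg22 → +5.
Negative (D, E): Asp4, Glu20, Asp23, Glu24, Glu27 → −5.
Net charge = (+5) + (−5) = 0.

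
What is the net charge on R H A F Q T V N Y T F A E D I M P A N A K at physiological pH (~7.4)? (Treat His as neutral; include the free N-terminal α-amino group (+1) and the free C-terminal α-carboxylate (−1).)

0

The side chains ionized at physiological pH are Lys/Arg (+1) and Asp/Glu (−1); with His treated as neutral, nothing else contributes.
Positive (K, R): R1, K21 → +2.
Negative (D, E): E13, D14 → −2.
The N-terminus (+1) and C-terminus (−1) cancel.
Net charge = (+2) + (−2) = 0.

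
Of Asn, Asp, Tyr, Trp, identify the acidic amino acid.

The acidic residues are Asp (D) and Glu (E), whose side chains end in a carboxylate group.
Of the listed options, only Asp belongs to this group.

Asp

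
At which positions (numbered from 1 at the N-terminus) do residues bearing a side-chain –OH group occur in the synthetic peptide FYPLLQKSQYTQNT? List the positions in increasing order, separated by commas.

Serine (S), threonine (T), and tyrosine (Y) each carry a hydroxyl group on the side chain.
Matching residues: Y2, S8, Y10, T11, T14.

2, 8, 10, 11, 14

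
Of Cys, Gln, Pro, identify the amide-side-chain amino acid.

The amide-side-chain residues are Asn (N) and Gln (Q).
Of the listed options, only Gln belongs to this group.

Gln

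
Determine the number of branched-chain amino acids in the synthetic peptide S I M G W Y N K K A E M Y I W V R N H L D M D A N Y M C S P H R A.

The BCAAs are Val, Leu, and Ile — aliphatic side chains with a branch point.
Matching residues: I2, I14, V16, L20.

4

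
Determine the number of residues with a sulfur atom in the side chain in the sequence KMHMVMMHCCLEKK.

Cysteine (C, thiol) and methionine (M, thioether) are the two sulfur-containing amino acids.
Matching residues: M2, M4, M6, M7, C9, C10.

6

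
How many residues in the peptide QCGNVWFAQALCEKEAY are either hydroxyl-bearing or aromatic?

Hydroxyl-bearing: S, T, Y. Aromatic: F, W, Y.
Hydroxyl-bearing residues here: Y17 (1).
Aromatic residues here: W6, F7, Y17 (3).
Y is in both groups, so the 1 Y residue must not be double-counted.
Total = 1 + 3 − 1 = 3.

3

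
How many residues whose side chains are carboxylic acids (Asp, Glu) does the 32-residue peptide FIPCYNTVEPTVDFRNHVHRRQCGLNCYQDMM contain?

Matching residues: E9, D13, D30.

3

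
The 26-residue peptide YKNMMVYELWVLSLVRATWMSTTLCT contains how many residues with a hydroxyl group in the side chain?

S, T, and Y are the three residues with a side-chain hydroxyl.
Matching residues: Y1, Y7, S13, T18, S21, T22, T23, T26.

8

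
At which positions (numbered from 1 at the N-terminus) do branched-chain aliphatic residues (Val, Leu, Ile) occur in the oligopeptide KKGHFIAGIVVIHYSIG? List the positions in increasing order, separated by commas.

6, 9, 10, 11, 12, 16

Matching residues: I6, I9, V10, V11, I12, I16.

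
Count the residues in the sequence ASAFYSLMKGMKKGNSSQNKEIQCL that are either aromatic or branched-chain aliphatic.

Aromatic: F, W, Y. Branched-chain aliphatic: I, L, V.
Aromatic residues here: F4, Y5 (2).
Branched-chain aliphatic residues here: L7, I22, L25 (3).
The two groups share no amino acid, so total = 2 + 3 = 5.

5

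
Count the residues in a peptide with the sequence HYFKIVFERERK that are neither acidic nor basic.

5

Acidic: D, E. Basic: K, R, H. All other residues are neither.
Matching residues: Y2, F3, I5, V6, F7.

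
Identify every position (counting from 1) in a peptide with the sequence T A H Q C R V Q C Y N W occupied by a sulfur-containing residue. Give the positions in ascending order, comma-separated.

5, 9

Cysteine (C, thiol) and methionine (M, thioether) are the two sulfur-containing amino acids.
Matching residues: C5, C9.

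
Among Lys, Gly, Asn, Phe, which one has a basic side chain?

Lys

The basic amino acids are Lys (K), Arg (R), and His (H).
Of the listed options, only Lys belongs to this group.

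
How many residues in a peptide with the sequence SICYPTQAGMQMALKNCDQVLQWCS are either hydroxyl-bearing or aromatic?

5

Hydroxyl-bearing: S, T, Y. Aromatic: F, W, Y.
Hydroxyl-bearing residues here: S1, Y4, T6, S25 (4).
Aromatic residues here: Y4, W23 (2).
Y is in both groups, so the 1 Y residue must not be double-counted.
Total = 4 + 2 − 1 = 5.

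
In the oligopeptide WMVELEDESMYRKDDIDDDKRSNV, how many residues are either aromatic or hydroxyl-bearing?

Aromatic: F, W, Y. Hydroxyl-bearing: S, T, Y.
Aromatic residues here: W1, Y11 (2).
Hydroxyl-bearing residues here: S9, Y11, S22 (3).
Y is in both groups, so the 1 Y residue must not be double-counted.
Total = 2 + 3 − 1 = 4.

4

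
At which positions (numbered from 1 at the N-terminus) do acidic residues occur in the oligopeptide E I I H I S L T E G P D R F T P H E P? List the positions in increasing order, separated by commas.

The acidic residues are Asp (D) and Glu (E), whose side chains end in a carboxylate group.
Matching residues: E1, E9, D12, E18.

1, 9, 12, 18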